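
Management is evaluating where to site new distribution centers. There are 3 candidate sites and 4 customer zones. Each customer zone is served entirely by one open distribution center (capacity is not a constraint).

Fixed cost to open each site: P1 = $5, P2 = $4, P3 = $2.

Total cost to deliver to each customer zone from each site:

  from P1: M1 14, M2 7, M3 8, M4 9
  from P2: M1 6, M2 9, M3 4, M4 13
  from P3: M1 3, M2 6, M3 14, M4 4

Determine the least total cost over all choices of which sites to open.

Minimum total cost: 23

For any fixed open set, each customer zone goes to its cheapest open site; total = fixed + service.
{P2, P3}: M1→P3 3, M2→P3 6, M3→P2 4, M4→P3 4. Service 17; fixed 6; total 23.
{P1, P2, P3}: M1→P3 3, M2→P3 6, M3→P2 4, M4→P3 4. Service 17; fixed 11; total 28.
{P1, P3}: service 21 + fixed 7 = 28
{P3}: M1→P3 3, M2→P3 6, M3→P3 14, M4→P3 4. Service 27; fixed 2; total 29.
No other subset beats 23.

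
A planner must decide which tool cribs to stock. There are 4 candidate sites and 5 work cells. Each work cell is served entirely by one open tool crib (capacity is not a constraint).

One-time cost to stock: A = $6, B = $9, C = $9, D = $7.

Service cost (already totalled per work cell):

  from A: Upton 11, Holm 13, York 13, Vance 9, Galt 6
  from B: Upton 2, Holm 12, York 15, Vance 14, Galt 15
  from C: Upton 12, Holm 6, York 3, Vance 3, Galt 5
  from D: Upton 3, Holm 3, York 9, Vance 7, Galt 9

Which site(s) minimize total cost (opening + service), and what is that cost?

Open C and D; minimum total cost 33.

For any fixed open set, each work cell goes to its cheapest open site; total = fixed + service.
{C, D}: Upton→D 3, Holm→D 3, York→C 3, Vance→C 3, Galt→C 5. Service 17; fixed 16; total 33.
{B, C}: service 19 + fixed 18 = 37
{C}: Upton→C 12, Holm→C 6, York→C 3, Vance→C 3, Galt→C 5. Service 29; fixed 9; total 38.
{A, B, C, D}: Upton→B 2, Holm→D 3, York→C 3, Vance→C 3, Galt→C 5. Service 16; fixed 31; total 47.
No other subset beats 33.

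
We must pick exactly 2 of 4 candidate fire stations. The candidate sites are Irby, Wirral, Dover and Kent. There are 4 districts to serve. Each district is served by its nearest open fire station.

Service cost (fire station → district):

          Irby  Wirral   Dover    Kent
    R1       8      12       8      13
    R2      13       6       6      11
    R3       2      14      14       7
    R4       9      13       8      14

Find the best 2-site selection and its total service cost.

With exactly 2 open, each district uses its cheapest among the chosen.
{Irby, Dover}: R1→Irby 8, R2→Dover 6, R3→Irby 2, R4→Dover 8. Service cost 24.
{Irby, Wirral}: service cost 25
{Dover, Kent}: service cost 29
Among all 6 size-2 choices, {Irby, Dover} is lowest.

Choose Irby and Dover; total service cost 24.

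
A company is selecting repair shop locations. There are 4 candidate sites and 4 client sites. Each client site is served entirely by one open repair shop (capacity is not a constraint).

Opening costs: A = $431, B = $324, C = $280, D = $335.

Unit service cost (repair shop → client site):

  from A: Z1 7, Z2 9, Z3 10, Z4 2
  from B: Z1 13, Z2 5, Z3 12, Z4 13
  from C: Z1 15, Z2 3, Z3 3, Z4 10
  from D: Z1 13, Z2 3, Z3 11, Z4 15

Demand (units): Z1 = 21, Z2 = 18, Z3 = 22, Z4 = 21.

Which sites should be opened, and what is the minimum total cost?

Open C only; minimum total cost 925.

For any fixed open set, each client site goes to its cheapest open site; total = fixed + service.
{C}: Z1→C 15·21=315, Z2→C 3·18=54, Z3→C 3·22=66, Z4→C 10·21=210. Service 645; fixed 280; total 925.
{A}: service 571 + fixed 431 = 1002
{A, C}: service 309 + fixed 711 = 1020
{A, B, C, D}: service 309 + fixed 1370 = 1679
(All 15 nonempty subsets were checked; C only is lowest.)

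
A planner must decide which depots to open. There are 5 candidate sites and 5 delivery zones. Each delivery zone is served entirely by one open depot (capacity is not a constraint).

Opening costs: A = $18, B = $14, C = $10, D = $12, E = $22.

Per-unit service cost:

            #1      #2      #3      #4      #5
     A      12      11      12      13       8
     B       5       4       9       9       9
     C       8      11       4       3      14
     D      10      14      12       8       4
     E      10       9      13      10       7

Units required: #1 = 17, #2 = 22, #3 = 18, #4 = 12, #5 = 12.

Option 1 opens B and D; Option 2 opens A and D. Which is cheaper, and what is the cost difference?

Option 1 is cheaper by 297.

Option 1: {B, D}: #1→B 5·17=85, #2→B 4·22=88, #3→B 9·18=162, #4→D 8·12=96, #5→D 4·12=48. Service 479; fixed 26; total 505.
Option 2: {A, D}: #1→D 10·17=170, #2→A 11·22=242, #3→A 12·18=216, #4→D 8·12=96, #5→D 4·12=48. Service 772; fixed 30; total 802.
Difference: |505 − 802| = 297.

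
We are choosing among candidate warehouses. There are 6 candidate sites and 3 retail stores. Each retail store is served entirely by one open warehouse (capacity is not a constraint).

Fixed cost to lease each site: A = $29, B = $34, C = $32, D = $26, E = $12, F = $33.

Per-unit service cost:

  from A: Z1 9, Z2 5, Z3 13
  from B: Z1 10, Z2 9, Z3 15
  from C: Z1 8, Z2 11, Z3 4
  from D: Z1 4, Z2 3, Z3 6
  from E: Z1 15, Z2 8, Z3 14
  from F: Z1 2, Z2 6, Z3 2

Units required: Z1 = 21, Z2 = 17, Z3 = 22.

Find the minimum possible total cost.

For any fixed open set, each retail store goes to its cheapest open site; total = fixed + service.
{D, F}: Z1→F 2·21=42, Z2→D 3·17=51, Z3→F 2·22=44. Service 137; fixed 59; total 196.
{D, E, F}: service 137 + fixed 71 = 208
{F}: Z1→F 2·21=42, Z2→F 6·17=102, Z3→F 2·22=44. Service 188; fixed 33; total 221.
{A, B, C, D, E, F}: Z1→F 2·21=42, Z2→D 3·17=51, Z3→F 2·22=44. Service 137; fixed 166; total 303.
No other subset beats 196.

Minimum total cost: 196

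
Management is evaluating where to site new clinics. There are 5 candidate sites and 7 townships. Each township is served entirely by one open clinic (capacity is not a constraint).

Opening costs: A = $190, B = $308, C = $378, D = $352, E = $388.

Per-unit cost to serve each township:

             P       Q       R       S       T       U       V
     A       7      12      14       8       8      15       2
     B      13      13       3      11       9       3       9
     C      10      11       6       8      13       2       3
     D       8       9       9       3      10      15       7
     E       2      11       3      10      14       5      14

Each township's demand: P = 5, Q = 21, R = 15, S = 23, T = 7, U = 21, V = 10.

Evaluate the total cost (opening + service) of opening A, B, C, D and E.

Total cost: 2047

Each township is assigned to its cheapest site among the open ones.
{A, B, C, D, E}: P→E 2·5=10, Q→D 9·21=189, R→B 3·15=45, S→D 3·23=69, T→A 8·7=56, U→C 2·21=42, V→A 2·10=20. Service 431; fixed 1616; total 2047.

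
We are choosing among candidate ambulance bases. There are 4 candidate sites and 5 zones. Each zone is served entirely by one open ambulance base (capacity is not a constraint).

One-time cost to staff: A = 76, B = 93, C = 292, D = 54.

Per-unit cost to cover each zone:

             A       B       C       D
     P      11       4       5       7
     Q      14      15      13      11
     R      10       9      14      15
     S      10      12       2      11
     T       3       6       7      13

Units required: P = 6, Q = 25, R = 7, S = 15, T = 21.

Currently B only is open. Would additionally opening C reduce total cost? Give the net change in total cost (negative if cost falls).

No — net change +92 (cost rises by 92).

Current service cost with {B}: 768.
Adding C: each zone re-picks its cheapest; new service cost 568, saving 200.
Extra fixed cost: 292. Net change = 292 − 200 = 92.
(Totals: 861 → 953.)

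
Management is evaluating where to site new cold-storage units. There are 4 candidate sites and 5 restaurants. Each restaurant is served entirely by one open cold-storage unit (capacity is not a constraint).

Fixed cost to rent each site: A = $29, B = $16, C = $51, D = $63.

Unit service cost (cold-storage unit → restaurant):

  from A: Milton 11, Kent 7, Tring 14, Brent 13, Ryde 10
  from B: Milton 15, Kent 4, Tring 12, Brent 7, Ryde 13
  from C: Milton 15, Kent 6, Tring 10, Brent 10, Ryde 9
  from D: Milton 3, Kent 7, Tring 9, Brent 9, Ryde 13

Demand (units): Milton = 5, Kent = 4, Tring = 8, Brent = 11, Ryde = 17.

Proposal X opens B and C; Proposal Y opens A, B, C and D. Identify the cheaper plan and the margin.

Proposal X: {B, C}: Milton→B 15·5=75, Kent→B 4·4=16, Tring→C 10·8=80, Brent→B 7·11=77, Ryde→C 9·17=153. Service 401; fixed 67; total 468.
Proposal Y: {A, B, C, D}: Milton→D 3·5=15, Kent→B 4·4=16, Tring→D 9·8=72, Brent→B 7·11=77, Ryde→C 9·17=153. Service 333; fixed 159; total 492.
Difference: |468 − 492| = 24.

Proposal X is cheaper by 24.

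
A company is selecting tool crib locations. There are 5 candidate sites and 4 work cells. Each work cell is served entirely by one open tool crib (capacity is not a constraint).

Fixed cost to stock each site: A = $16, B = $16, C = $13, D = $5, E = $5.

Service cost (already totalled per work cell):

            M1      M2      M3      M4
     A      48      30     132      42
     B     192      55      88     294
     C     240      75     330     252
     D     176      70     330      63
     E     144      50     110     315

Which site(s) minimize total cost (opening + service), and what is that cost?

Open A and B; minimum total cost 240.

For any fixed open set, each work cell goes to its cheapest open site; total = fixed + service.
{A, B}: M1→A 48, M2→A 30, M3→B 88, M4→A 42. Service 208; fixed 32; total 240.
{A, B, D}: M1→A 48, M2→A 30, M3→B 88, M4→A 42. Service 208; fixed 37; total 245.
{A, B, E}: service 208 + fixed 37 = 245
{A, B, C, D, E}: service 208 + fixed 55 = 263
No other subset beats 240.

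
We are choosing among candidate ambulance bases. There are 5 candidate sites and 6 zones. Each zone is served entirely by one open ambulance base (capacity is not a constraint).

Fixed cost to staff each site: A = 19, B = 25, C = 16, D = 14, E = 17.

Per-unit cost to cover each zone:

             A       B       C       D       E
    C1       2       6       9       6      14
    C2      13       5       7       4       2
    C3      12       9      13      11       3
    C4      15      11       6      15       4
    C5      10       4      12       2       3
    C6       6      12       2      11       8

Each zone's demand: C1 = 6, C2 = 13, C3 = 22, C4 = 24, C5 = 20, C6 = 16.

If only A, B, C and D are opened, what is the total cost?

Each zone is assigned to its cheapest site among the open ones.
{A, B, C, D}: C1→A 2·6=12, C2→D 4·13=52, C3→B 9·22=198, C4→C 6·24=144, C5→D 2·20=40, C6→C 2·16=32. Service 478; fixed 74; total 552.

Total cost: 552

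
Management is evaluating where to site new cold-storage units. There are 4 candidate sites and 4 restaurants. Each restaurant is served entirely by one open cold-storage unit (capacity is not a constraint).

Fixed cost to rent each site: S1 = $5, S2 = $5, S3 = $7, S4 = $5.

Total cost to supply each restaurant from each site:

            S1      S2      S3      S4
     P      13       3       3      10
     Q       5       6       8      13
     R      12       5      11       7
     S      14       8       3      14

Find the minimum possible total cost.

Minimum total cost: 27

For any fixed open set, each restaurant goes to its cheapest open site; total = fixed + service.
{S2}: P→S2 3, Q→S2 6, R→S2 5, S→S2 8. Service 22; fixed 5; total 27.
{S2, S3}: service 17 + fixed 12 = 29
{S1, S2}: P→S2 3, Q→S1 5, R→S2 5, S→S2 8. Service 21; fixed 10; total 31.
{S1, S2, S3, S4}: P→S2 3, Q→S1 5, R→S2 5, S→S3 3. Service 16; fixed 22; total 38.
No other subset beats 27.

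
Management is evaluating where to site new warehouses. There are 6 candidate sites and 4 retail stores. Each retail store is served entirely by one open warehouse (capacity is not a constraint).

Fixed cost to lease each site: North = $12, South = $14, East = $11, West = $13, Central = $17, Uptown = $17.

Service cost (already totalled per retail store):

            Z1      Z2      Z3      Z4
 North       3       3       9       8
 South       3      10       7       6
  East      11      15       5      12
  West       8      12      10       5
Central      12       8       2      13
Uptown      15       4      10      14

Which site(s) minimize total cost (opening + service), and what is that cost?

For any fixed open set, each retail store goes to its cheapest open site; total = fixed + service.
{North}: Z1→North 3, Z2→North 3, Z3→North 9, Z4→North 8. Service 23; fixed 12; total 35.
{South}: Z1→South 3, Z2→South 10, Z3→South 7, Z4→South 6. Service 26; fixed 14; total 40.
{North, East}: service 19 + fixed 23 = 42
{North, South, East, West, Central, Uptown}: service 13 + fixed 84 = 97
No other subset beats 35.

Open North only; minimum total cost 35.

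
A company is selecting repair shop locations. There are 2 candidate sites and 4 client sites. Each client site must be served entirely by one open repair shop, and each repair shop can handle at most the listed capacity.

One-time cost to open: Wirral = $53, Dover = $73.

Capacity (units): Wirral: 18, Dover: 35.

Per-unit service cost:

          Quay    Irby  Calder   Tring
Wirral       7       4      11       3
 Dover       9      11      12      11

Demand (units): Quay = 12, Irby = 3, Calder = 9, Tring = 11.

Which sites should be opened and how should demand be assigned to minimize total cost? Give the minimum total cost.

Minimum total cost: 387

Open {Wirral, Dover}: Quay→Dover 9·12=108, Irby→Wirral 4·3=12, Calder→Dover 12·9=108, Tring→Wirral 3·11=33.
Loads: Wirral carries 14/18, Dover carries 21/35. Service 261; fixed 126; total 387.
Next best feasible plan costs 408.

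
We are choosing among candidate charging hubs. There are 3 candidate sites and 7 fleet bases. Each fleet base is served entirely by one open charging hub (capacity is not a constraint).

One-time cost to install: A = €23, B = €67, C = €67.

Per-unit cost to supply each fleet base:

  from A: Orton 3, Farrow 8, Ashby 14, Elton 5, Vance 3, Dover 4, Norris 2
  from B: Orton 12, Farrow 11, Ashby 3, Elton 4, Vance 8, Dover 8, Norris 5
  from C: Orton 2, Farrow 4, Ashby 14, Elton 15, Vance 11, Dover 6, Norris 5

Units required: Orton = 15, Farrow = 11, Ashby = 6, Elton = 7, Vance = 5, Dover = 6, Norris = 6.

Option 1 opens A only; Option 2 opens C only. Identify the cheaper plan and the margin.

Option 1: {A}: Orton→A 3·15=45, Farrow→A 8·11=88, Ashby→A 14·6=84, Elton→A 5·7=35, Vance→A 3·5=15, Dover→A 4·6=24, Norris→A 2·6=12. Service 303; fixed 23; total 326.
Option 2: {C}: Orton→C 2·15=30, Farrow→C 4·11=44, Ashby→C 14·6=84, Elton→C 15·7=105, Vance→C 11·5=55, Dover→C 6·6=36, Norris→C 5·6=30. Service 384; fixed 67; total 451.
Difference: |326 − 451| = 125.

Option 1 is cheaper by 125.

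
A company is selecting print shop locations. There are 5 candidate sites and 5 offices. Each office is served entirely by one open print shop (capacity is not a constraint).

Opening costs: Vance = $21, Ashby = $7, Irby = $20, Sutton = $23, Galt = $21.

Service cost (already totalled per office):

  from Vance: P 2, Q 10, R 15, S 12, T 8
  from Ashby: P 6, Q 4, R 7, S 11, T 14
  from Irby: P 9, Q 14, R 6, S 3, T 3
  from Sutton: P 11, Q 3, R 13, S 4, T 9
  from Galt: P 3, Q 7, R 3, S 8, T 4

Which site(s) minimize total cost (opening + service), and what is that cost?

Open Galt only; minimum total cost 46.

For any fixed open set, each office goes to its cheapest open site; total = fixed + service.
{Galt}: P→Galt 3, Q→Galt 7, R→Galt 3, S→Galt 8, T→Galt 4. Service 25; fixed 21; total 46.
{Ashby}: service 42 + fixed 7 = 49
{Ashby, Irby}: service 22 + fixed 27 = 49
{Vance, Ashby, Irby, Sutton, Galt}: P→Vance 2, Q→Sutton 3, R→Galt 3, S→Irby 3, T→Irby 3. Service 14; fixed 92; total 106.
No other subset beats 46.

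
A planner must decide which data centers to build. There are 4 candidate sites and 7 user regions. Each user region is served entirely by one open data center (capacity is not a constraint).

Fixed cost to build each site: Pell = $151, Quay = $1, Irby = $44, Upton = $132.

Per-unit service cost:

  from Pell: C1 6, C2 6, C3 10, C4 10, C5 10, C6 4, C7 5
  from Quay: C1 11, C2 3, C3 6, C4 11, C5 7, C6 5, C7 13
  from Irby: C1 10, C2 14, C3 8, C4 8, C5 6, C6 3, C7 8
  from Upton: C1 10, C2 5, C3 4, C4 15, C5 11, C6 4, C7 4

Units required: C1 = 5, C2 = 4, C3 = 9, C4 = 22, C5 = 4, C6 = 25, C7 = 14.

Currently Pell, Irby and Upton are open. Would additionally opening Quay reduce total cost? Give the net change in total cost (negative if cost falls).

Current service cost with {Pell, Irby, Upton}: 417.
Adding Quay: each user region re-picks its cheapest; new service cost 409, saving 8.
Extra fixed cost: 1. Net change = 1 − 8 = -7.
(Totals: 744 → 737.)

Yes — net change −7 (cost falls by 7).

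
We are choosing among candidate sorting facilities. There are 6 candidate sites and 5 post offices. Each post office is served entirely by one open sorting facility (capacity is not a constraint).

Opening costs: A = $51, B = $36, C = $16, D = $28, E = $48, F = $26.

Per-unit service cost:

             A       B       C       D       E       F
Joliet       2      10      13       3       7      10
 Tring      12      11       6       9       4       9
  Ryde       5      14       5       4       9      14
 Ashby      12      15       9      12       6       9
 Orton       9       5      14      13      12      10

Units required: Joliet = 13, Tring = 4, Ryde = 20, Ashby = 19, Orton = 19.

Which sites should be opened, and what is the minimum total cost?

For any fixed open set, each post office goes to its cheapest open site; total = fixed + service.
{B, D, E}: Joliet→D 3·13=39, Tring→E 4·4=16, Ryde→D 4·20=80, Ashby→E 6·19=114, Orton→B 5·19=95. Service 344; fixed 112; total 456.
{B, C, D, E}: service 344 + fixed 128 = 472
{B, D, E, F}: service 344 + fixed 138 = 482
{A, B, C, D, E, F}: service 331 + fixed 205 = 536
No other subset beats 456.

Open B, D and E; minimum total cost 456.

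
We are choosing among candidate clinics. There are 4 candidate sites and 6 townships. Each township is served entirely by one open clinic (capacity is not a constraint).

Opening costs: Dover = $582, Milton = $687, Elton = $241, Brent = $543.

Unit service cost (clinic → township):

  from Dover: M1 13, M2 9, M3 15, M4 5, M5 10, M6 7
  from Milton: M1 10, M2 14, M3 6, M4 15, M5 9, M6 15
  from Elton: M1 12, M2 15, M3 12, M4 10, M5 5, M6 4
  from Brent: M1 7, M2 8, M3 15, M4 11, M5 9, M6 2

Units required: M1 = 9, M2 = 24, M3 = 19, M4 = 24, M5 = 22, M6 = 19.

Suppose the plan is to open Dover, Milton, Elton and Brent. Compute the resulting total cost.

Total cost: 2690

Each township is assigned to its cheapest site among the open ones.
{Dover, Milton, Elton, Brent}: M1→Brent 7·9=63, M2→Brent 8·24=192, M3→Milton 6·19=114, M4→Dover 5·24=120, M5→Elton 5·22=110, M6→Brent 2·19=38. Service 637; fixed 2053; total 2690.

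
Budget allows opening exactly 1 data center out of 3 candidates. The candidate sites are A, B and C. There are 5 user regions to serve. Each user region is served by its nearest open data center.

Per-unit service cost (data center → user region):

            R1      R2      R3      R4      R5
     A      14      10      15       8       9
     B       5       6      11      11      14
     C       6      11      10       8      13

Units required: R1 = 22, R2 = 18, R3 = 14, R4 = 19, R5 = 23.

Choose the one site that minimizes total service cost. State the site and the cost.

Choose B only; total service cost 903.

With exactly 1 open, each user region uses its cheapest among the chosen.
{B}: R1→B 5·22=110, R2→B 6·18=108, R3→B 11·14=154, R4→B 11·19=209, R5→B 14·23=322. Service cost 903.
{C}: service cost 921
{A}: service cost 1057
Among all 3 size-1 choices, {B} is lowest.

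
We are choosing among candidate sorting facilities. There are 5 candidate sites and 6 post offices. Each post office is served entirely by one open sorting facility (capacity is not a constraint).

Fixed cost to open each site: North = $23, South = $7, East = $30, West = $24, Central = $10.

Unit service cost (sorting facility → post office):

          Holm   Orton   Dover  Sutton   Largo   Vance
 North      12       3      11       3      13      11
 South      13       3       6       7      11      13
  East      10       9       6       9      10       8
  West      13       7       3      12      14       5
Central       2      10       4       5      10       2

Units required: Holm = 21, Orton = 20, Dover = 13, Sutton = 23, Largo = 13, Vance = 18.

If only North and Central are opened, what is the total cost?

Total cost: 422

Each post office is assigned to its cheapest site among the open ones.
{North, Central}: Holm→Central 2·21=42, Orton→North 3·20=60, Dover→Central 4·13=52, Sutton→North 3·23=69, Largo→Central 10·13=130, Vance→Central 2·18=36. Service 389; fixed 33; total 422.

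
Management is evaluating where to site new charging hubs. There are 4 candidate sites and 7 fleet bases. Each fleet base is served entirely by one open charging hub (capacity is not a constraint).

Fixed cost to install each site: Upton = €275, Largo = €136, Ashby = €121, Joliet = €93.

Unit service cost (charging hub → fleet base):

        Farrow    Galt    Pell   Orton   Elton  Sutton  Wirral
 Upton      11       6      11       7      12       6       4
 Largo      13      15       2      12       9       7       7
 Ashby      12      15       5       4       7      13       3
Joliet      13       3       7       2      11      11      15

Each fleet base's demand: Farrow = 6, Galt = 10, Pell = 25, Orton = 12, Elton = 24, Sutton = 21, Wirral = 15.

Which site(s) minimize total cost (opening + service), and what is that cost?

Open Largo and Joliet; minimum total cost 879.

For any fixed open set, each fleet base goes to its cheapest open site; total = fixed + service.
{Largo, Joliet}: Farrow→Largo 13·6=78, Galt→Joliet 3·10=30, Pell→Largo 2·25=50, Orton→Joliet 2·12=24, Elton→Largo 9·24=216, Sutton→Largo 7·21=147, Wirral→Largo 7·15=105. Service 650; fixed 229; total 879.
{Largo, Ashby, Joliet}: service 536 + fixed 350 = 886
{Ashby, Joliet}: Farrow→Ashby 12·6=72, Galt→Joliet 3·10=30, Pell→Ashby 5·25=125, Orton→Joliet 2·12=24, Elton→Ashby 7·24=168, Sutton→Joliet 11·21=231, Wirral→Ashby 3·15=45. Service 695; fixed 214; total 909.
{Upton, Largo, Ashby, Joliet}: Farrow→Upton 11·6=66, Galt→Joliet 3·10=30, Pell→Largo 2·25=50, Orton→Joliet 2·12=24, Elton→Ashby 7·24=168, Sutton→Upton 6·21=126, Wirral→Ashby 3·15=45. Service 509; fixed 625; total 1134.
No other subset beats 879.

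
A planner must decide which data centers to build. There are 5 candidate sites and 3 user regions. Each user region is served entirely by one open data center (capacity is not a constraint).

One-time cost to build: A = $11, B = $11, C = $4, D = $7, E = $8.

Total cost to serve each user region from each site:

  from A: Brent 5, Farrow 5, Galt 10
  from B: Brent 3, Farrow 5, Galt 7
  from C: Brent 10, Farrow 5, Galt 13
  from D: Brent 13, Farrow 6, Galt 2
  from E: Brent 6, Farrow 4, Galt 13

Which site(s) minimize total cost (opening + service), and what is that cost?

For any fixed open set, each user region goes to its cheapest open site; total = fixed + service.
{B}: Brent→B 3, Farrow→B 5, Galt→B 7. Service 15; fixed 11; total 26.
{D, E}: service 12 + fixed 15 = 27
{B, D}: Brent→B 3, Farrow→B 5, Galt→D 2. Service 10; fixed 18; total 28.
{A, B, C, D, E}: Brent→B 3, Farrow→E 4, Galt→D 2. Service 9; fixed 41; total 50.
No other subset beats 26.

Open B only; minimum total cost 26.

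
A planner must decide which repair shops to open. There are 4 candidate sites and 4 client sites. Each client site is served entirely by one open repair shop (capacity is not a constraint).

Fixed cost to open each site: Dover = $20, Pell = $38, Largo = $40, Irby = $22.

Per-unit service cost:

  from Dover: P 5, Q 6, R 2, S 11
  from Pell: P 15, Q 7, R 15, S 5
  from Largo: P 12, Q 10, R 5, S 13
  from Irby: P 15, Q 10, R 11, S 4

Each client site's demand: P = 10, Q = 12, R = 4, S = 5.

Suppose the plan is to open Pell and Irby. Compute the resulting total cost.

Total cost: 358

Each client site is assigned to its cheapest site among the open ones.
{Pell, Irby}: P→Pell 15·10=150, Q→Pell 7·12=84, R→Irby 11·4=44, S→Irby 4·5=20. Service 298; fixed 60; total 358.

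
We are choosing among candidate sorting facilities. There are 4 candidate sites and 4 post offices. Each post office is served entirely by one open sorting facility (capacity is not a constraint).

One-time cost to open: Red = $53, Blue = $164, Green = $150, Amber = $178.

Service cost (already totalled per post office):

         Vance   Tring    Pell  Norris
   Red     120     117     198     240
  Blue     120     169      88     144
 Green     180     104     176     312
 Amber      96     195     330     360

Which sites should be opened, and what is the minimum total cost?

For any fixed open set, each post office goes to its cheapest open site; total = fixed + service.
{Blue}: Vance→Blue 120, Tring→Blue 169, Pell→Blue 88, Norris→Blue 144. Service 521; fixed 164; total 685.
{Red, Blue}: Vance→Red 120, Tring→Red 117, Pell→Blue 88, Norris→Blue 144. Service 469; fixed 217; total 686.
{Red}: service 675 + fixed 53 = 728
{Red, Blue, Green, Amber}: service 432 + fixed 545 = 977
(All 15 nonempty subsets were checked; Blue only is lowest.)

Open Blue only; minimum total cost 685.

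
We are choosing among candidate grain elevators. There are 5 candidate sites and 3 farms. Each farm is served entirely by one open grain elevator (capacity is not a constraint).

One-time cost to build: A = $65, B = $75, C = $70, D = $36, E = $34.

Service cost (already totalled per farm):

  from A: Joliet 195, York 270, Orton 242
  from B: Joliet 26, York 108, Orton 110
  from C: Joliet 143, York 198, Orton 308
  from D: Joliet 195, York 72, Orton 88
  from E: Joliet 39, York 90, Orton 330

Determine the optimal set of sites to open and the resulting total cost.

For any fixed open set, each farm goes to its cheapest open site; total = fixed + service.
{D, E}: Joliet→E 39, York→D 72, Orton→D 88. Service 199; fixed 70; total 269.
{B, D}: service 186 + fixed 111 = 297
{B}: service 244 + fixed 75 = 319
{A, B, C, D, E}: Joliet→B 26, York→D 72, Orton→D 88. Service 186; fixed 280; total 466.
No other subset beats 269.

Open D and E; minimum total cost 269.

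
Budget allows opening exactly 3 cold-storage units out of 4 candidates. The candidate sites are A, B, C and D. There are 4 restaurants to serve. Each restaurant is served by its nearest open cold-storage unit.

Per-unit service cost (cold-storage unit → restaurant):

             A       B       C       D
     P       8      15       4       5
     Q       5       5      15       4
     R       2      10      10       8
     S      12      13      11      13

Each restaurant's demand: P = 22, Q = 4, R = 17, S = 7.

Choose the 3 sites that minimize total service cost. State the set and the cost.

Choose A, C and D; total service cost 215.

With exactly 3 open, each restaurant uses its cheapest among the chosen.
{A, C, D}: P→C 4·22=88, Q→D 4·4=16, R→A 2·17=34, S→C 11·7=77. Service cost 215.
{A, B, C}: service cost 219
{A, B, D}: service cost 244
Among all 4 size-3 choices, {A, C, D} is lowest.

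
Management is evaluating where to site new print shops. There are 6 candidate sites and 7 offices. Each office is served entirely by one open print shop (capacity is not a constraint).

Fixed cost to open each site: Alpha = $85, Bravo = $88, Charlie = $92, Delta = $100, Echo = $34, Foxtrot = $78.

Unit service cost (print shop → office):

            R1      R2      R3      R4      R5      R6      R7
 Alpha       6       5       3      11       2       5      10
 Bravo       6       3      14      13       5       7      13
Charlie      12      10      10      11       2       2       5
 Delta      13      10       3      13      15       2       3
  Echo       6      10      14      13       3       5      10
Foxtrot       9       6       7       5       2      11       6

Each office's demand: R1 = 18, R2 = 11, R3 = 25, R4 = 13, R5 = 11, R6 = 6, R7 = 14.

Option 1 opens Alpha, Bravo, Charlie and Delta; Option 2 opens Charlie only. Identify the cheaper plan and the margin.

Option 1: {Alpha, Bravo, Charlie, Delta}: R1→Alpha 6·18=108, R2→Bravo 3·11=33, R3→Alpha 3·25=75, R4→Alpha 11·13=143, R5→Alpha 2·11=22, R6→Charlie 2·6=12, R7→Delta 3·14=42. Service 435; fixed 365; total 800.
Option 2: {Charlie}: R1→Charlie 12·18=216, R2→Charlie 10·11=110, R3→Charlie 10·25=250, R4→Charlie 11·13=143, R5→Charlie 2·11=22, R6→Charlie 2·6=12, R7→Charlie 5·14=70. Service 823; fixed 92; total 915.
Difference: |800 − 915| = 115.

Option 1 is cheaper by 115.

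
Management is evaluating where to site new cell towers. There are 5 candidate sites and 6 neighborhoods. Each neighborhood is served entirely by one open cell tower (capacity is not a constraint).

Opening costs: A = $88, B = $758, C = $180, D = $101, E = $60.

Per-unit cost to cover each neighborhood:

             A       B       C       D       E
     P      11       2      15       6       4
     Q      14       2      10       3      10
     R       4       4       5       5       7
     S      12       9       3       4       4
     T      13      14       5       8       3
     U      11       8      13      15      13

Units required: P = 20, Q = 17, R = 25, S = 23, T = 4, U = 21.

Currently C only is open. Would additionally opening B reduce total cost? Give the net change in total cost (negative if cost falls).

No — net change +232 (cost rises by 232).

Current service cost with {C}: 957.
Adding B: each neighborhood re-picks its cheapest; new service cost 431, saving 526.
Extra fixed cost: 758. Net change = 758 − 526 = 232.
(Totals: 1137 → 1369.)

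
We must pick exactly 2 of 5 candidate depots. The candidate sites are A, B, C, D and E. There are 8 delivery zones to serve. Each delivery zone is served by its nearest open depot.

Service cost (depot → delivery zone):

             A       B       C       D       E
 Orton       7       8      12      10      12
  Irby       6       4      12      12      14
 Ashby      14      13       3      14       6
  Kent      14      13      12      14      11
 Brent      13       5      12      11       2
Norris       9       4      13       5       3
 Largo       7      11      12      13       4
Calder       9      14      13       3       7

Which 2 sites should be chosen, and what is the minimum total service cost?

With exactly 2 open, each delivery zone uses its cheapest among the chosen.
{B, E}: Orton→B 8, Irby→B 4, Ashby→E 6, Kent→E 11, Brent→E 2, Norris→E 3, Largo→E 4, Calder→E 7. Service cost 45.
{A, E}: service cost 46
{D, E}: service cost 51
Among all 10 size-2 choices, {B, E} is lowest.

Choose B and E; total service cost 45.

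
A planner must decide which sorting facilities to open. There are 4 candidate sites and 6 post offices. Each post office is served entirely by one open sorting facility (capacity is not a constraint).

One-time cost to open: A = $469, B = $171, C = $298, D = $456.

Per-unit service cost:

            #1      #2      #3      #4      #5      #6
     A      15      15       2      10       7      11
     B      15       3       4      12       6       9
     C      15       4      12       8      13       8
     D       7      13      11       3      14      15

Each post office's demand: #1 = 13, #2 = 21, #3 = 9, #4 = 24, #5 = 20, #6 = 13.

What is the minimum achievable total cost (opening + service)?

Minimum total cost: 990

For any fixed open set, each post office goes to its cheapest open site; total = fixed + service.
{B}: #1→B 15·13=195, #2→B 3·21=63, #3→B 4·9=36, #4→B 12·24=288, #5→B 6·20=120, #6→B 9·13=117. Service 819; fixed 171; total 990.
{B, D}: #1→D 7·13=91, #2→B 3·21=63, #3→B 4·9=36, #4→D 3·24=72, #5→B 6·20=120, #6→B 9·13=117. Service 499; fixed 627; total 1126.
{B, C}: #1→B 15·13=195, #2→B 3·21=63, #3→B 4·9=36, #4→C 8·24=192, #5→B 6·20=120, #6→C 8·13=104. Service 710; fixed 469; total 1179.
{A, B, C, D}: #1→D 7·13=91, #2→B 3·21=63, #3→A 2·9=18, #4→D 3·24=72, #5→B 6·20=120, #6→C 8·13=104. Service 468; fixed 1394; total 1862.
(All 15 nonempty subsets were checked; B only is lowest.)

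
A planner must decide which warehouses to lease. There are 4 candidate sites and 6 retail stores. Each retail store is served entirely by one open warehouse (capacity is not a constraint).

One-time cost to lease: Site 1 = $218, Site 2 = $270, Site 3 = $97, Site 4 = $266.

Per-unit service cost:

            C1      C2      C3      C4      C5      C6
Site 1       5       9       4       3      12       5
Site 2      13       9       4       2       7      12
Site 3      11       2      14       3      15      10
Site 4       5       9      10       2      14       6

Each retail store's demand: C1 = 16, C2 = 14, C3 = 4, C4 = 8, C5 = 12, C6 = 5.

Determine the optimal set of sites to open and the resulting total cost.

Open Site 3 only; minimum total cost 611.

For any fixed open set, each retail store goes to its cheapest open site; total = fixed + service.
{Site 3}: C1→Site 3 11·16=176, C2→Site 3 2·14=28, C3→Site 3 14·4=56, C4→Site 3 3·8=24, C5→Site 3 15·12=180, C6→Site 3 10·5=50. Service 514; fixed 97; total 611.
{Site 1, Site 3}: service 317 + fixed 315 = 632
{Site 1}: service 415 + fixed 218 = 633
{Site 1, Site 2, Site 3, Site 4}: C1→Site 1 5·16=80, C2→Site 3 2·14=28, C3→Site 1 4·4=16, C4→Site 2 2·8=16, C5→Site 2 7·12=84, C6→Site 1 5·5=25. Service 249; fixed 851; total 1100.
No other subset beats 611.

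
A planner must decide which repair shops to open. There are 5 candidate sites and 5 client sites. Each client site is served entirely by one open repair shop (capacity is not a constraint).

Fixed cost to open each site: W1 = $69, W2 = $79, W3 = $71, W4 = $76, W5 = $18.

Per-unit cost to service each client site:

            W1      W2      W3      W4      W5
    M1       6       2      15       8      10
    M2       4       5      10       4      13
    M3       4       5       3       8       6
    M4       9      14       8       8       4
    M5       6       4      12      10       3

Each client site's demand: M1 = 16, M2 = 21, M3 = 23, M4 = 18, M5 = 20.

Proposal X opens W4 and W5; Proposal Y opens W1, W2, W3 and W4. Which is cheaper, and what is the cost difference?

Proposal X is cheaper by 128.

Proposal X: {W4, W5}: M1→W4 8·16=128, M2→W4 4·21=84, M3→W5 6·23=138, M4→W5 4·18=72, M5→W5 3·20=60. Service 482; fixed 94; total 576.
Proposal Y: {W1, W2, W3, W4}: M1→W2 2·16=32, M2→W1 4·21=84, M3→W3 3·23=69, M4→W3 8·18=144, M5→W2 4·20=80. Service 409; fixed 295; total 704.
Difference: |576 − 704| = 128.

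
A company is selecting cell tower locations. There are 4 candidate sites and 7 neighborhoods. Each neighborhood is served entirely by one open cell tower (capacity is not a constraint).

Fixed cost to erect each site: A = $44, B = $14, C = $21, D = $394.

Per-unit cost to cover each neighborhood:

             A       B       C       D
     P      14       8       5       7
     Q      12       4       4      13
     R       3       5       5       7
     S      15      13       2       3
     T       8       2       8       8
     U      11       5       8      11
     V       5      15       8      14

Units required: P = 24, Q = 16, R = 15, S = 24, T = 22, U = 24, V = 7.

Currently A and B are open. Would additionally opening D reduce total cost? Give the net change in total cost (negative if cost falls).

No — net change +130 (cost rises by 130).

Current service cost with {A, B}: 812.
Adding D: each neighborhood re-picks its cheapest; new service cost 548, saving 264.
Extra fixed cost: 394. Net change = 394 − 264 = 130.
(Totals: 870 → 1000.)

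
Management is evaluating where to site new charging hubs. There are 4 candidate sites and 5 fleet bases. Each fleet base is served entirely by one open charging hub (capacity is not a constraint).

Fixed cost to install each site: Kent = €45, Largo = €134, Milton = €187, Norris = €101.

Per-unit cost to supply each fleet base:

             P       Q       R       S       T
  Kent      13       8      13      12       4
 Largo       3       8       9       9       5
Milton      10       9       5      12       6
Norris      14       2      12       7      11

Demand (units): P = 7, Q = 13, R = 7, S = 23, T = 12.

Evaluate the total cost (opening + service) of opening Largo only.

Each fleet base is assigned to its cheapest site among the open ones.
{Largo}: P→Largo 3·7=21, Q→Largo 8·13=104, R→Largo 9·7=63, S→Largo 9·23=207, T→Largo 5·12=60. Service 455; fixed 134; total 589.

Total cost: 589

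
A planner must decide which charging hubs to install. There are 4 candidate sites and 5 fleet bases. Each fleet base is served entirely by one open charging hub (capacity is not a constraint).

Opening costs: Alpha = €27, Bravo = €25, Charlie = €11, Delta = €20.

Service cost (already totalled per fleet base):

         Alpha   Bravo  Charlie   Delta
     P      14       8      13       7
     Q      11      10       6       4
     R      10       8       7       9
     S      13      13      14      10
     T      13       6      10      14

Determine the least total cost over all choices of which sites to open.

For any fixed open set, each fleet base goes to its cheapest open site; total = fixed + service.
{Charlie}: P→Charlie 13, Q→Charlie 6, R→Charlie 7, S→Charlie 14, T→Charlie 10. Service 50; fixed 11; total 61.
{Delta}: P→Delta 7, Q→Delta 4, R→Delta 9, S→Delta 10, T→Delta 14. Service 44; fixed 20; total 64.
{Charlie, Delta}: service 38 + fixed 31 = 69
{Alpha, Bravo, Charlie, Delta}: service 34 + fixed 83 = 117
No other subset beats 61.

Minimum total cost: 61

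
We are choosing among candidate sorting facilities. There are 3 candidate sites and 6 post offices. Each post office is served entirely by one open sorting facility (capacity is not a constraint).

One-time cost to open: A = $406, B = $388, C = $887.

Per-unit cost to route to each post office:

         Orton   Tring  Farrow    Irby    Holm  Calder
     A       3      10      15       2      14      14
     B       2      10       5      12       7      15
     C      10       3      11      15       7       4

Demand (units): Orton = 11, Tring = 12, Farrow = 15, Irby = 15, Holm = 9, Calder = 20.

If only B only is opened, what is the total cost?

Total cost: 1148

Each post office is assigned to its cheapest site among the open ones.
{B}: Orton→B 2·11=22, Tring→B 10·12=120, Farrow→B 5·15=75, Irby→B 12·15=180, Holm→B 7·9=63, Calder→B 15·20=300. Service 760; fixed 388; total 1148.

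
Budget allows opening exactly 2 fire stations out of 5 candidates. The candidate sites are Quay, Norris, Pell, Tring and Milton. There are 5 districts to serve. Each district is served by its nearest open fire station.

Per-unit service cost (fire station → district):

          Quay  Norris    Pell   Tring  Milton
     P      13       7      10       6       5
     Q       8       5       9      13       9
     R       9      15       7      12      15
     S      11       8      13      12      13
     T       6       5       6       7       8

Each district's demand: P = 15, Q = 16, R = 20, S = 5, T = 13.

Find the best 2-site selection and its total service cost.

Choose Norris and Pell; total service cost 430.

With exactly 2 open, each district uses its cheapest among the chosen.
{Norris, Pell}: P→Norris 7·15=105, Q→Norris 5·16=80, R→Pell 7·20=140, S→Norris 8·5=40, T→Norris 5·13=65. Service cost 430.
{Quay, Norris}: service cost 470
{Pell, Milton}: service cost 502
Among all 10 size-2 choices, {Norris, Pell} is lowest.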